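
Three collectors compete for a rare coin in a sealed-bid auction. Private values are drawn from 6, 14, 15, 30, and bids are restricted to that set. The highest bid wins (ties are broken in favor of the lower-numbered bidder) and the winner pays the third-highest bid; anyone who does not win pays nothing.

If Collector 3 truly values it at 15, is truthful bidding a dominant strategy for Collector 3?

No

Consider the case where Collector 1 bids 6 and Collector 2 bids 15.
Truthful bid 15: loses, pays 0, utility 0.
Bid 30 instead: wins, pays 6, utility 15 - 6 = 9.
Since 9 > 0, bidding 30 is strictly better here, so truthful bidding is not dominant.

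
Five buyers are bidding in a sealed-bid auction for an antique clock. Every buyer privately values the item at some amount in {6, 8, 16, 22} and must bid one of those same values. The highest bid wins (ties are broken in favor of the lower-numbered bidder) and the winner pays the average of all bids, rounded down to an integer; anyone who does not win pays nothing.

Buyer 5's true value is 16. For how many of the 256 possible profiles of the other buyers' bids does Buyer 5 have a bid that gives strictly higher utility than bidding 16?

Others bid (6, 6, 6, 6): truth gives 8; bid 8 gives 10 > 8. Violating.
Others bid (6, 6, 6, 16): truth gives 0; bid 22 gives 5 > 0. Violating.
Others bid (6, 6, 8, 16): truth gives 0; bid 22 gives 5 > 0. Violating.
Others bid (6, 6, 16, 6): truth gives 0; bid 22 gives 5 > 0. Violating.
Others bid (6, 6, 6, 8): truth gives 8; no alternative beats it.
Others bid (6, 6, 6, 22): truth gives 0; no alternative beats it.
(Checking all 256 profiles: 65 have a profitable deviation, 191 do not.)

65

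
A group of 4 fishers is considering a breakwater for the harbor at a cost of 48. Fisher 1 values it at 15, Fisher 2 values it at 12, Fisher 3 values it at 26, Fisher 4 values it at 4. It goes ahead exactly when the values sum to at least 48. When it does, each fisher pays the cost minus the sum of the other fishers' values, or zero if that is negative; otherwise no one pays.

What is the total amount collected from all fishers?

Total value 57 ≥ cost 48, so it is built.
Fisher 1: others sum to 42; max(0, 48 - 42) = 6.
Fisher 2: others sum to 45; max(0, 48 - 45) = 3.
Fisher 3: others sum to 31; max(0, 48 - 31) = 17.
Fisher 4: others sum to 53; max(0, 48 - 53) = 0.
Total collected = 6 + 3 + 17 + 0 = 26.

26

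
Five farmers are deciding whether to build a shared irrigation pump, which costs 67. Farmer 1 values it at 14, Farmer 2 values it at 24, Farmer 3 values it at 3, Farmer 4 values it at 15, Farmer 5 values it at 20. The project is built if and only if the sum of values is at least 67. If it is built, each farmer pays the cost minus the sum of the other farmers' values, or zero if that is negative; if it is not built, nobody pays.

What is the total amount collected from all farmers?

Total value 76 ≥ cost 67, so it is built.
Farmer 1: others sum to 62; max(0, 67 - 62) = 5.
Farmer 2: others sum to 52; max(0, 67 - 52) = 15.
Farmer 3: others sum to 73; max(0, 67 - 73) = 0.
Farmer 4: others sum to 61; max(0, 67 - 61) = 6.
Farmer 5: others sum to 56; max(0, 67 - 56) = 11.
Total collected = 5 + 15 + 0 + 6 + 11 = 37.

37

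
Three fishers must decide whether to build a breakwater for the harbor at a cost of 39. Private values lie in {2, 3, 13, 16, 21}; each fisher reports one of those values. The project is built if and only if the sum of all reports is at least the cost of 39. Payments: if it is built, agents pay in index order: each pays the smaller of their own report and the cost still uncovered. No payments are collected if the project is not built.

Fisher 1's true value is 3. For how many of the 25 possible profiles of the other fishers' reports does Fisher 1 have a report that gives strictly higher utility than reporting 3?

3

Others report (16, 21): truth gives 0; report 2 gives 1 > 0. Violating.
Others report (21, 16): truth gives 0; report 2 gives 1 > 0. Violating.
Others report (21, 21): truth gives 0; report 2 gives 1 > 0. Violating.
Others report (2, 2): truth gives 0; no alternative beats it.
Others report (2, 3): truth gives 0; no alternative beats it.
(Checking all 25 profiles: 3 have a profitable deviation, 22 do not.)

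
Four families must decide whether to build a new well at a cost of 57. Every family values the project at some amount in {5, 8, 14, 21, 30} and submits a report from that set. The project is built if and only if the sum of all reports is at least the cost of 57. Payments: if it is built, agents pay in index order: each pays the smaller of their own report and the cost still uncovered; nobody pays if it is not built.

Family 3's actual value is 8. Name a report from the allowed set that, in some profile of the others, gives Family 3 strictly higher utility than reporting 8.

Suppose Family 1 reports 5, Family 2 reports 21 and Family 4 reports 30.
Report 8: project built, pays 8, utility 8 - 8 = 0.
Report 5: project built, pays 5, utility 8 - 5 = 3.
So reporting 5 beats truth here (3 > 0).

5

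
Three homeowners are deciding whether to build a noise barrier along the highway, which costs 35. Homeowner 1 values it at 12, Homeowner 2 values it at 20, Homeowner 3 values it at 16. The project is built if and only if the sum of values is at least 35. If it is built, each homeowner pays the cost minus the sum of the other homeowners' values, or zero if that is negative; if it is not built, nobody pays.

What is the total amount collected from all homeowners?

10

Total value 48 ≥ cost 35, so it is built.
Homeowner 1: others sum to 36; max(0, 35 - 36) = 0.
Homeowner 2: others sum to 28; max(0, 35 - 28) = 7.
Homeowner 3: others sum to 32; max(0, 35 - 32) = 3.
Total collected = 0 + 7 + 3 = 10.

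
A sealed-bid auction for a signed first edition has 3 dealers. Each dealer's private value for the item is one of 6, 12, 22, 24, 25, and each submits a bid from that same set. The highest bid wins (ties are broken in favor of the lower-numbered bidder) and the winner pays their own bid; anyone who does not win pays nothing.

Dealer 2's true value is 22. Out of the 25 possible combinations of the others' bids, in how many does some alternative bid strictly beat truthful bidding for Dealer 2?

2

Others bid (6, 6): truth gives 0; bid 12 gives 10 > 0. Violating.
Others bid (6, 12): truth gives 0; bid 12 gives 10 > 0. Violating.
Others bid (6, 22): truth gives 0; no alternative beats it.
Others bid (6, 24): truth gives 0; no alternative beats it.
(Checking all 25 profiles: 2 have a profitable deviation, 23 do not.)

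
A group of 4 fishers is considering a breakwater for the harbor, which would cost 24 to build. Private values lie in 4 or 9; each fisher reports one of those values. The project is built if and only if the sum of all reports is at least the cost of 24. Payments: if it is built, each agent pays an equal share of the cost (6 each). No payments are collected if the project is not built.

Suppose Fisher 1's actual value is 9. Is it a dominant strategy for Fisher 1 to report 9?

Yes

Check each profile of the others' reports and compare truth against every alternative report.
Others report (4, 4, 9): truth gives 3, best alternative gives 0.
Others report (4, 9, 4): truth gives 3, best alternative gives 0.
Others report (9, 4, 4): truth gives 3, best alternative gives 0.
Others report (4, 9, 9): truth gives 3, best alternative gives 3.
Others report (9, 4, 9): truth gives 3, best alternative gives 3.
Others report (9, 9, 4): truth gives 3, best alternative gives 3.
(Remaining 2 profiles checked similarly; truth is weakly best in each.)
In every case the truthful report is at least as good as any alternative, so it is a dominant strategy.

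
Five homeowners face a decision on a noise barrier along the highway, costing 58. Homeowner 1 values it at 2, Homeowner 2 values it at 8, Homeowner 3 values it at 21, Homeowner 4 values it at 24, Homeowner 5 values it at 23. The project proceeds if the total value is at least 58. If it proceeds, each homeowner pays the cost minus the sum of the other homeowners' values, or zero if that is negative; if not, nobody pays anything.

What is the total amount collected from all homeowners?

Total value 78 ≥ cost 58, so it is built.
Homeowner 1: others sum to 76; max(0, 58 - 76) = 0.
Homeowner 2: others sum to 70; max(0, 58 - 70) = 0.
Homeowner 3: others sum to 57; max(0, 58 - 57) = 1.
Homeowner 4: others sum to 54; max(0, 58 - 54) = 4.
Homeowner 5: others sum to 55; max(0, 58 - 55) = 3.
Total collected = 0 + 0 + 1 + 4 + 3 = 8.

8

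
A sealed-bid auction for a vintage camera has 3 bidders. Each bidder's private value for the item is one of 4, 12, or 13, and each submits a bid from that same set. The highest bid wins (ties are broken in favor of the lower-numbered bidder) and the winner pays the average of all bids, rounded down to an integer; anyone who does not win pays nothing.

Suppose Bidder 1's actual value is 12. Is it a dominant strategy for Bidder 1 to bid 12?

Consider the case where Bidder 2 bids 4 and Bidder 3 bids 4.
Truthful bid 12: wins, pays 6, utility 12 - 6 = 6.
Bid 4 instead: wins, pays 4, utility 12 - 4 = 8.
Since 8 > 6, bidding 4 is strictly better here, so truthful bidding is not dominant.

No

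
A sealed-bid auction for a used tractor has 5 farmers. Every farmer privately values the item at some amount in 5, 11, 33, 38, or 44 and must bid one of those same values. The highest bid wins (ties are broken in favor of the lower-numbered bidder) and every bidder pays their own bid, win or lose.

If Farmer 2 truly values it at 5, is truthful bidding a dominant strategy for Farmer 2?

Yes

Check each profile of the others' bids and compare truth against every alternative bid.
Others bid (5, 5, 5, 33): truth gives -5, best alternative gives -11.
Others bid (5, 5, 5, 38): truth gives -5, best alternative gives -11.
Others bid (5, 5, 5, 44): truth gives -5, best alternative gives -11.
Others bid (5, 5, 11, 33): truth gives -5, best alternative gives -11.
Others bid (5, 5, 11, 38): truth gives -5, best alternative gives -11.
Others bid (5, 5, 11, 44): truth gives -5, best alternative gives -11.
(Remaining 619 profiles checked similarly; truth is weakly best in each.)
In every case the truthful bid is at least as good as any alternative, so it is a dominant strategy.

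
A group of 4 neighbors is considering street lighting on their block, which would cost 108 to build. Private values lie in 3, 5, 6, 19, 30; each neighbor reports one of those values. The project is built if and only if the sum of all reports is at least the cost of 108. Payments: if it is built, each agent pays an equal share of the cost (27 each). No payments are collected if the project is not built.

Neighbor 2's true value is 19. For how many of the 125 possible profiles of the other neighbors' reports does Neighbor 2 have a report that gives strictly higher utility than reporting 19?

Others report (30, 30, 30): truth gives -8; report 3 gives 0 > -8. Violating.
Others report (3, 3, 3): truth gives 0; no alternative beats it.
Others report (3, 3, 5): truth gives 0; no alternative beats it.
(Checking all 125 profiles: 1 has a profitable deviation, 124 do not.)

1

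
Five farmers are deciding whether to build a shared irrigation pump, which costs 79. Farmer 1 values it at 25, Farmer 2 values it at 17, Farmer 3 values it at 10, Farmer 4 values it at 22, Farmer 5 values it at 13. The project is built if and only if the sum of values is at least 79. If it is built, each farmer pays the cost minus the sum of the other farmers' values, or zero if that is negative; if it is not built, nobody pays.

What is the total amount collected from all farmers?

47

Total value 87 ≥ cost 79, so it is built.
Farmer 1: others sum to 62; max(0, 79 - 62) = 17.
Farmer 2: others sum to 70; max(0, 79 - 70) = 9.
Farmer 3: others sum to 77; max(0, 79 - 77) = 2.
Farmer 4: others sum to 65; max(0, 79 - 65) = 14.
Farmer 5: others sum to 74; max(0, 79 - 74) = 5.
Total collected = 17 + 9 + 2 + 14 + 5 = 47.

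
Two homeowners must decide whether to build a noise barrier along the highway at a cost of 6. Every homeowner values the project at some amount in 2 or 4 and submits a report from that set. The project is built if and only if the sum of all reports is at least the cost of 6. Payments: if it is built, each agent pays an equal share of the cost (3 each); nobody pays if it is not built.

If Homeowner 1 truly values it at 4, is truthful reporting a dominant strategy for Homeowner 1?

Check each profile of the others' reports and compare truth against every alternative report.
Others report (2): truth gives 1, best alternative gives 0.
Others report (4): truth gives 1, best alternative gives 1.
In every case the truthful report is at least as good as any alternative, so it is a dominant strategy.

Yes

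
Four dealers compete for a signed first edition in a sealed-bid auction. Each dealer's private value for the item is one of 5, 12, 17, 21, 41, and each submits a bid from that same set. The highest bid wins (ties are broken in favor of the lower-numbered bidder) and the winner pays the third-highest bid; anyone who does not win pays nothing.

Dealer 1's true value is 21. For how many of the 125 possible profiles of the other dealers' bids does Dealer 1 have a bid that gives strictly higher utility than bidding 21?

Others bid (5, 5, 41): truth gives 0; bid 41 gives 16 > 0. Violating.
Others bid (5, 12, 41): truth gives 0; bid 41 gives 9 > 0. Violating.
Others bid (5, 17, 41): truth gives 0; bid 41 gives 4 > 0. Violating.
Others bid (5, 41, 5): truth gives 0; bid 41 gives 16 > 0. Violating.
Others bid (5, 5, 5): truth gives 16; no alternative beats it.
Others bid (5, 5, 12): truth gives 16; no alternative beats it.
(Checking all 125 profiles: 27 have a profitable deviation, 98 do not.)

27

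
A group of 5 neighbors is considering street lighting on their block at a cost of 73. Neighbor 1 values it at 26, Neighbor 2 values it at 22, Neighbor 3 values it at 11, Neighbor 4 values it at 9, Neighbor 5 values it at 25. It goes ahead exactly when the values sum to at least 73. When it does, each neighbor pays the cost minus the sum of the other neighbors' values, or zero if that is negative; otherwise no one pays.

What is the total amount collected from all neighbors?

13

Total value 93 ≥ cost 73, so it is built.
Neighbor 1: others sum to 67; max(0, 73 - 67) = 6.
Neighbor 2: others sum to 71; max(0, 73 - 71) = 2.
Neighbor 3: others sum to 82; max(0, 73 - 82) = 0.
Neighbor 4: others sum to 84; max(0, 73 - 84) = 0.
Neighbor 5: others sum to 68; max(0, 73 - 68) = 5.
Total collected = 6 + 2 + 0 + 0 + 5 = 13.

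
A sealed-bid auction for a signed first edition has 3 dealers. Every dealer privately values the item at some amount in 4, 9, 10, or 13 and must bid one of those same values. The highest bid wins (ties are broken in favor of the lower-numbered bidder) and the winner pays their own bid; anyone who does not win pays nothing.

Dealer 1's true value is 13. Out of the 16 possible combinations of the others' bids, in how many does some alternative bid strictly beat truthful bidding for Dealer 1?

Others bid (4, 4): truth gives 0; bid 4 gives 9 > 0. Violating.
Others bid (4, 9): truth gives 0; bid 9 gives 4 > 0. Violating.
Others bid (4, 10): truth gives 0; bid 10 gives 3 > 0. Violating.
Others bid (9, 4): truth gives 0; bid 9 gives 4 > 0. Violating.
Others bid (4, 13): truth gives 0; no alternative beats it.
Others bid (9, 13): truth gives 0; no alternative beats it.
(Checking all 16 profiles: 9 have a profitable deviation, 7 do not.)

9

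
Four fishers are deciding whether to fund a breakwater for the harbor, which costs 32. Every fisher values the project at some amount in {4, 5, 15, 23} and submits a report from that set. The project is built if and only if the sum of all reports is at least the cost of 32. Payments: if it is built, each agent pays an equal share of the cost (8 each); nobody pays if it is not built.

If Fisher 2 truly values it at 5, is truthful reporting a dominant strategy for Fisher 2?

Yes

Check each profile of the others' reports and compare truth against every alternative report.
Others report (4, 4, 23): truth gives -3, best alternative gives -3.
Others report (4, 5, 23): truth gives -3, best alternative gives -3.
Others report (4, 15, 15): truth gives -3, best alternative gives -3.
Others report (4, 15, 23): truth gives -3, best alternative gives -3.
Others report (4, 23, 4): truth gives -3, best alternative gives -3.
Others report (4, 23, 5): truth gives -3, best alternative gives -3.
(Remaining 58 profiles checked similarly; truth is weakly best in each.)
In every case the truthful report is at least as good as any alternative, so it is a dominant strategy.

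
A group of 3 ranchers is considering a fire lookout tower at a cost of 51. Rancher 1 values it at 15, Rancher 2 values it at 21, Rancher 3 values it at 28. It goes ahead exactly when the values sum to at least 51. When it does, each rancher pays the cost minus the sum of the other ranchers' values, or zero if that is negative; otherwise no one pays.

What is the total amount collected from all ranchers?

Total value 64 ≥ cost 51, so it is built.
Rancher 1: others sum to 49; max(0, 51 - 49) = 2.
Rancher 2: others sum to 43; max(0, 51 - 43) = 8.
Rancher 3: others sum to 36; max(0, 51 - 36) = 15.
Total collected = 2 + 8 + 15 = 25.

25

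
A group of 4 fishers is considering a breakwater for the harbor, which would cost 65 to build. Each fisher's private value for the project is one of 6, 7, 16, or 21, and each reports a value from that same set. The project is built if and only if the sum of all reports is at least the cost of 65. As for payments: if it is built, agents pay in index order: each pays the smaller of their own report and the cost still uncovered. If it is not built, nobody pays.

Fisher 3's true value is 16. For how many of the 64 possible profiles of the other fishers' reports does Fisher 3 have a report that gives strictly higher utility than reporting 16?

4

Others report (16, 21, 21): truth gives 0; report 7 gives 9 > 0. Violating.
Others report (21, 16, 21): truth gives 0; report 7 gives 9 > 0. Violating.
Others report (21, 21, 16): truth gives 0; report 7 gives 9 > 0. Violating.
Others report (21, 21, 21): truth gives 0; report 6 gives 10 > 0. Violating.
Others report (6, 6, 6): truth gives 0; no alternative beats it.
Others report (6, 6, 7): truth gives 0; no alternative beats it.
(Checking all 64 profiles: 4 have a profitable deviation, 60 do not.)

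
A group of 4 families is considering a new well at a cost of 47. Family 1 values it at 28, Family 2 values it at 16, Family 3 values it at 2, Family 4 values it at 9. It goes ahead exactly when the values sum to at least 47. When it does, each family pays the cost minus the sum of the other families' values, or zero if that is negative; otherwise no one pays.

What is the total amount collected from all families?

29

Total value 55 ≥ cost 47, so it is built.
Family 1: others sum to 27; max(0, 47 - 27) = 20.
Family 2: others sum to 39; max(0, 47 - 39) = 8.
Family 3: others sum to 53; max(0, 47 - 53) = 0.
Family 4: others sum to 46; max(0, 47 - 46) = 1.
Total collected = 20 + 8 + 0 + 1 = 29.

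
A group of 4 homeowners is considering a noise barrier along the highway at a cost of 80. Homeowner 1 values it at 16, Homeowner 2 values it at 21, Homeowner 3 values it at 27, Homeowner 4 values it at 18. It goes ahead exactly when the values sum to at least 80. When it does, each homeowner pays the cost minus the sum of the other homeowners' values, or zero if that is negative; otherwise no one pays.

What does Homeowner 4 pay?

Total value 82 ≥ cost 80, so the project is built.
The other homeowners' values sum to 64.
Cost minus that sum is 80 - 64 = 16.

16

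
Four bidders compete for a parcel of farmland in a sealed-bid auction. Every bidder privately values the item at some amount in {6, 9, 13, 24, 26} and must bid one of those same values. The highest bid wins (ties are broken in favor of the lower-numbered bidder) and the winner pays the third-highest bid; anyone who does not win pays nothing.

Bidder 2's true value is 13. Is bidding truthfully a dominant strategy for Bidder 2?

Consider the case where Bidder 1 bids 6, Bidder 3 bids 6 and Bidder 4 bids 24.
Truthful bid 13: loses, pays 0, utility 0.
Bid 24 instead: wins, pays 6, utility 13 - 6 = 7.
Since 7 > 0, bidding 24 is strictly better here, so truthful bidding is not dominant.

No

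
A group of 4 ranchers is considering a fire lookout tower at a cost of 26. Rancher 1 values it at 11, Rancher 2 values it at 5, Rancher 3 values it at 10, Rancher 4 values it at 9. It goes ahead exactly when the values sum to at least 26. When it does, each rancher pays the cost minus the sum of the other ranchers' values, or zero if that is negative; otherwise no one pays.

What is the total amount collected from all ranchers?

3

Total value 35 ≥ cost 26, so it is built.
Rancher 1: others sum to 24; max(0, 26 - 24) = 2.
Rancher 2: others sum to 30; max(0, 26 - 30) = 0.
Rancher 3: others sum to 25; max(0, 26 - 25) = 1.
Rancher 4: others sum to 26; max(0, 26 - 26) = 0.
Total collected = 2 + 0 + 1 + 0 = 3.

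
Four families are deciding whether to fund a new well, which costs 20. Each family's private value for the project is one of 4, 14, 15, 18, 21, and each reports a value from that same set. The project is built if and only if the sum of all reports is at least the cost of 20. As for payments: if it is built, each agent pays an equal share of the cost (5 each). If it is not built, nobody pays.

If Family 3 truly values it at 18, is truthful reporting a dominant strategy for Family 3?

Yes

Check each profile of the others' reports and compare truth against every alternative report.
Others report (4, 4, 4): truth gives 13, best alternative gives 13.
Others report (4, 4, 14): truth gives 13, best alternative gives 13.
Others report (4, 4, 15): truth gives 13, best alternative gives 13.
Others report (4, 4, 18): truth gives 13, best alternative gives 13.
Others report (4, 4, 21): truth gives 13, best alternative gives 13.
Others report (4, 14, 4): truth gives 13, best alternative gives 13.
(Remaining 119 profiles checked similarly; truth is weakly best in each.)
In every case the truthful report is at least as good as any alternative, so it is a dominant strategy.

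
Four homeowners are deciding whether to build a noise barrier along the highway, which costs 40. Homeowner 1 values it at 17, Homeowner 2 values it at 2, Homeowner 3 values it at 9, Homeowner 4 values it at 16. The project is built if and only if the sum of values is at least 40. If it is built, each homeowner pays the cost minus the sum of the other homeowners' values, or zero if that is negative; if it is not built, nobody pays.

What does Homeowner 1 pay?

Total value 44 ≥ cost 40, so the project is built.
The other homeowners' values sum to 27.
Cost minus that sum is 40 - 27 = 13.

13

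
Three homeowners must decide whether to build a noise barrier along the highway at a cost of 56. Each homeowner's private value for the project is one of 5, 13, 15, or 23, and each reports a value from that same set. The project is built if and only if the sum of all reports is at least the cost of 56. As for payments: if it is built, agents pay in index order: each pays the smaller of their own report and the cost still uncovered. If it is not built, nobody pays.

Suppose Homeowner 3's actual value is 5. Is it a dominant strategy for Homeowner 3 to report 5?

Check each profile of the others' reports and compare truth against every alternative report.
Others report (23, 23): truth gives 0, best alternative gives -5.
Others report (5, 5): truth gives 0, best alternative gives 0.
Others report (5, 13): truth gives 0, best alternative gives 0.
Others report (5, 15): truth gives 0, best alternative gives 0.
Others report (5, 23): truth gives 0, best alternative gives 0.
Others report (13, 5): truth gives 0, best alternative gives 0.
(Remaining 10 profiles checked similarly; truth is weakly best in each.)
In every case the truthful report is at least as good as any alternative, so it is a dominant strategy.

Yes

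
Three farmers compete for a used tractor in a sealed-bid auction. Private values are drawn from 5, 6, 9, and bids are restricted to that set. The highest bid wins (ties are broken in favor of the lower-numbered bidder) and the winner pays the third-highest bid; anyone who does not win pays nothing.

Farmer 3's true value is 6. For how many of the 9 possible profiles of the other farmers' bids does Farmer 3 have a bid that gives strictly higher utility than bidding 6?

2

Others bid (5, 6): truth gives 0; bid 9 gives 1 > 0. Violating.
Others bid (6, 5): truth gives 0; bid 9 gives 1 > 0. Violating.
Others bid (5, 5): truth gives 1; no alternative beats it.
Others bid (5, 9): truth gives 0; no alternative beats it.
(Checking all 9 profiles: 2 have a profitable deviation, 7 do not.)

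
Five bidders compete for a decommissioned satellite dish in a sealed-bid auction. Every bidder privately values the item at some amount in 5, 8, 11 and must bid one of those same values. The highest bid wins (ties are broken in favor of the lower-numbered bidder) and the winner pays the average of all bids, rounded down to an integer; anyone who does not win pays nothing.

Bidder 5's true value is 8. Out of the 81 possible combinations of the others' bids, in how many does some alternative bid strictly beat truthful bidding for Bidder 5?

10

Others bid (5, 5, 5, 8): truth gives 0; bid 11 gives 2 > 0. Violating.
Others bid (5, 5, 8, 5): truth gives 0; bid 11 gives 2 > 0. Violating.
Others bid (5, 5, 8, 8): truth gives 0; bid 11 gives 1 > 0. Violating.
Others bid (5, 8, 5, 5): truth gives 0; bid 11 gives 2 > 0. Violating.
Others bid (5, 5, 5, 5): truth gives 3; no alternative beats it.
Others bid (5, 5, 5, 11): truth gives 0; no alternative beats it.
(Checking all 81 profiles: 10 have a profitable deviation, 71 do not.)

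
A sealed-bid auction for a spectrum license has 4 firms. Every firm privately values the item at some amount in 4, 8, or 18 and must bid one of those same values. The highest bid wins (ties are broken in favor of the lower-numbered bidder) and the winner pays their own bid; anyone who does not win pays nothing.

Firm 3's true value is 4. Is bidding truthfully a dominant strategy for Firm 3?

Check each profile of the others' bids and compare truth against every alternative bid.
Others bid (4, 4, 4): truth gives 0, best alternative gives -4.
Others bid (4, 4, 8): truth gives 0, best alternative gives -4.
Others bid (4, 4, 18): truth gives 0, best alternative gives 0.
Others bid (4, 8, 4): truth gives 0, best alternative gives 0.
Others bid (4, 8, 8): truth gives 0, best alternative gives 0.
Others bid (4, 8, 18): truth gives 0, best alternative gives 0.
(Remaining 21 profiles checked similarly; truth is weakly best in each.)
In every case the truthful bid is at least as good as any alternative, so it is a dominant strategy.

Yes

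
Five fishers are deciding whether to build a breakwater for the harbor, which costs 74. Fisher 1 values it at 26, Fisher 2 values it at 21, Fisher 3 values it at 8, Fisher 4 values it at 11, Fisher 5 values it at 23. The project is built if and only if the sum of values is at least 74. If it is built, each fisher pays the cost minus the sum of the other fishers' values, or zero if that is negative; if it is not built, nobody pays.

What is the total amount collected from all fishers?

25

Total value 89 ≥ cost 74, so it is built.
Fisher 1: others sum to 63; max(0, 74 - 63) = 11.
Fisher 2: others sum to 68; max(0, 74 - 68) = 6.
Fisher 3: others sum to 81; max(0, 74 - 81) = 0.
Fisher 4: others sum to 78; max(0, 74 - 78) = 0.
Fisher 5: others sum to 66; max(0, 74 - 66) = 8.
Total collected = 11 + 6 + 0 + 0 + 8 = 25.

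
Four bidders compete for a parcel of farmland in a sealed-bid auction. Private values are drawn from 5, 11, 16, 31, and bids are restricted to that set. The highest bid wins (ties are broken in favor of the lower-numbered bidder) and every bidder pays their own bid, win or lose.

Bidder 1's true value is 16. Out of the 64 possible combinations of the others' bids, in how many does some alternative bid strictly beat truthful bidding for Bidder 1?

Others bid (5, 5, 5): truth gives 0; bid 5 gives 11 > 0. Violating.
Others bid (5, 5, 11): truth gives 0; bid 11 gives 5 > 0. Violating.
Others bid (5, 5, 31): truth gives -16; bid 5 gives -5 > -16. Violating.
Others bid (5, 11, 5): truth gives 0; bid 11 gives 5 > 0. Violating.
Others bid (5, 5, 16): truth gives 0; no alternative beats it.
Others bid (5, 11, 16): truth gives 0; no alternative beats it.
(Checking all 64 profiles: 45 have a profitable deviation, 19 do not.)

45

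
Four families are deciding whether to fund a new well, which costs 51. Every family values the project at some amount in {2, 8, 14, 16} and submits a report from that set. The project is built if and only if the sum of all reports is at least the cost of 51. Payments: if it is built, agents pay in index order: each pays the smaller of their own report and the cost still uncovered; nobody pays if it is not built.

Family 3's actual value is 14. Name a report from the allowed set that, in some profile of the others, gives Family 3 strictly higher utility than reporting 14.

Suppose Family 1 reports 14, Family 2 reports 14 and Family 4 reports 16.
Report 14: project built, pays 14, utility 14 - 14 = 0.
Report 8: project built, pays 8, utility 14 - 8 = 6.
So reporting 8 beats truth here (6 > 0).

8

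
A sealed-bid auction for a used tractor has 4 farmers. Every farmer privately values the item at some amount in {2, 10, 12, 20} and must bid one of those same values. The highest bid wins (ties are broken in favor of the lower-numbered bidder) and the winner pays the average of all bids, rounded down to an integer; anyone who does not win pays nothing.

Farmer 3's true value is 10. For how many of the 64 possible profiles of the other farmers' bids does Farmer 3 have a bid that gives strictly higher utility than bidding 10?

Others bid (2, 2, 12): truth gives 0; bid 12 gives 3 > 0. Violating.
Others bid (2, 10, 2): truth gives 0; bid 12 gives 4 > 0. Violating.
Others bid (2, 10, 10): truth gives 0; bid 12 gives 2 > 0. Violating.
Others bid (2, 10, 12): truth gives 0; bid 12 gives 1 > 0. Violating.
Others bid (2, 2, 2): truth gives 6; no alternative beats it.
Others bid (2, 2, 10): truth gives 4; no alternative beats it.
(Checking all 64 profiles: 10 have a profitable deviation, 54 do not.)

10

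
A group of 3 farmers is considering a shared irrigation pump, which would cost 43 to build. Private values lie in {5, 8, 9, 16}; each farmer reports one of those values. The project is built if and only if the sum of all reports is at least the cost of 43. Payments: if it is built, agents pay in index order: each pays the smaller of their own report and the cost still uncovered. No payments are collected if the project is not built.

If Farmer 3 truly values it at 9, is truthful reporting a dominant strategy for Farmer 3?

Yes

Check each profile of the others' reports and compare truth against every alternative report.
Others report (5, 5): truth gives 0, best alternative gives 0.
Others report (5, 8): truth gives 0, best alternative gives 0.
Others report (5, 9): truth gives 0, best alternative gives 0.
Others report (5, 16): truth gives 0, best alternative gives 0.
Others report (8, 5): truth gives 0, best alternative gives 0.
Others report (8, 8): truth gives 0, best alternative gives 0.
(Remaining 10 profiles checked similarly; truth is weakly best in each.)
In every case the truthful report is at least as good as any alternative, so it is a dominant strategy.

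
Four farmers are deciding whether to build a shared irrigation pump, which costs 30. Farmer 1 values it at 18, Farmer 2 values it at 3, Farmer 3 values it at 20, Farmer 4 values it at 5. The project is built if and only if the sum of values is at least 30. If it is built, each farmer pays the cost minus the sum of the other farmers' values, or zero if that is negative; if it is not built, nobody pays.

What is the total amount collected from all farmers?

Total value 46 ≥ cost 30, so it is built.
Farmer 1: others sum to 28; max(0, 30 - 28) = 2.
Farmer 2: others sum to 43; max(0, 30 - 43) = 0.
Farmer 3: others sum to 26; max(0, 30 - 26) = 4.
Farmer 4: others sum to 41; max(0, 30 - 41) = 0.
Total collected = 2 + 0 + 4 + 0 = 6.

6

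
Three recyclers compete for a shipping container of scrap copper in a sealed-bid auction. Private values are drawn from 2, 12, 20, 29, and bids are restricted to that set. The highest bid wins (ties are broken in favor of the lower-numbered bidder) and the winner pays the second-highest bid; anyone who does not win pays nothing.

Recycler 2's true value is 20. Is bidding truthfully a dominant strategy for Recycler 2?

Yes

Check each profile of the others' bids and compare truth against every alternative bid.
Others bid (2, 2): truth gives 18, best alternative gives 18.
Others bid (2, 12): truth gives 8, best alternative gives 8.
Others bid (12, 2): truth gives 8, best alternative gives 8.
Others bid (12, 12): truth gives 8, best alternative gives 8.
Others bid (2, 20): truth gives 0, best alternative gives 0.
Others bid (2, 29): truth gives 0, best alternative gives 0.
(Remaining 10 profiles checked similarly; truth is weakly best in each.)
In every case the truthful bid is at least as good as any alternative, so it is a dominant strategy.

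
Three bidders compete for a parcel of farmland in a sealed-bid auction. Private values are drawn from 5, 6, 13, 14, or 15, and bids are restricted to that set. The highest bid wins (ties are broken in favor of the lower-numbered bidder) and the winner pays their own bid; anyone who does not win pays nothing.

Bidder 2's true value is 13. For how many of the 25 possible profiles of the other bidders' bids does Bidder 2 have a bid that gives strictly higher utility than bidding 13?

2

Others bid (5, 5): truth gives 0; bid 6 gives 7 > 0. Violating.
Others bid (5, 6): truth gives 0; bid 6 gives 7 > 0. Violating.
Others bid (5, 13): truth gives 0; no alternative beats it.
Others bid (5, 14): truth gives 0; no alternative beats it.
(Checking all 25 profiles: 2 have a profitable deviation, 23 do not.)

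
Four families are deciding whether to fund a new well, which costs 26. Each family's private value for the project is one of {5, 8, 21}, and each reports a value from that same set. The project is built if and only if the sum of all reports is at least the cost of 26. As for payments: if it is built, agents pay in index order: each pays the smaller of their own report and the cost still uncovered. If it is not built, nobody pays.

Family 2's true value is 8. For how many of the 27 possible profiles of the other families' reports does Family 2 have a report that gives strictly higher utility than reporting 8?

14

Others report (5, 5, 21): truth gives 0; report 5 gives 3 > 0. Violating.
Others report (5, 8, 8): truth gives 0; report 5 gives 3 > 0. Violating.
Others report (5, 8, 21): truth gives 0; report 5 gives 3 > 0. Violating.
Others report (5, 21, 5): truth gives 0; report 5 gives 3 > 0. Violating.
Others report (5, 5, 5): truth gives 0; no alternative beats it.
Others report (5, 5, 8): truth gives 0; no alternative beats it.
(Checking all 27 profiles: 14 have a profitable deviation, 13 do not.)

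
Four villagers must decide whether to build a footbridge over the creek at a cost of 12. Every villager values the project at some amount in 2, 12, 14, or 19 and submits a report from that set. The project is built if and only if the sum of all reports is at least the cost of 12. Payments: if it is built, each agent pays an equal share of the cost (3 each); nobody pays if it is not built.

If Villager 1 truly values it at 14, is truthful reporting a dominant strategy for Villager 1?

Check each profile of the others' reports and compare truth against every alternative report.
Others report (2, 2, 2): truth gives 11, best alternative gives 11.
Others report (2, 2, 12): truth gives 11, best alternative gives 11.
Others report (2, 2, 14): truth gives 11, best alternative gives 11.
Others report (2, 2, 19): truth gives 11, best alternative gives 11.
Others report (2, 12, 2): truth gives 11, best alternative gives 11.
Others report (2, 12, 12): truth gives 11, best alternative gives 11.
(Remaining 58 profiles checked similarly; truth is weakly best in each.)
In every case the truthful report is at least as good as any alternative, so it is a dominant strategy.

Yes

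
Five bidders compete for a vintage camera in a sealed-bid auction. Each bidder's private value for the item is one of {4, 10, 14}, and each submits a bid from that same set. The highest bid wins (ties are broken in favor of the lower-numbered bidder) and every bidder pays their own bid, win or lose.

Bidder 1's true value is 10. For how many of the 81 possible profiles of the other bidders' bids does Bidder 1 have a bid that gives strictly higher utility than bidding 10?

66

Others bid (4, 4, 4, 4): truth gives 0; bid 4 gives 6 > 0. Violating.
Others bid (4, 4, 4, 14): truth gives -10; bid 4 gives -4 > -10. Violating.
Others bid (4, 4, 10, 14): truth gives -10; bid 4 gives -4 > -10. Violating.
Others bid (4, 4, 14, 4): truth gives -10; bid 4 gives -4 > -10. Violating.
Others bid (4, 4, 4, 10): truth gives 0; no alternative beats it.
Others bid (4, 4, 10, 4): truth gives 0; no alternative beats it.
(Checking all 81 profiles: 66 have a profitable deviation, 15 do not.)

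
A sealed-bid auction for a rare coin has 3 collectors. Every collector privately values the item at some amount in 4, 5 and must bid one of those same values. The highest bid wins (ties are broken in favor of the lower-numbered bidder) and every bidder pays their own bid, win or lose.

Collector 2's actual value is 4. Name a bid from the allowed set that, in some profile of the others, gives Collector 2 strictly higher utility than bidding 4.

Suppose Collector 1 bids 4 and Collector 3 bids 4.
Bid 4: loses but pays 4, utility -4.
Bid 5: wins, pays 5, utility 4 - 5 = -1.
So bidding 5 beats truth here (-1 > -4).

5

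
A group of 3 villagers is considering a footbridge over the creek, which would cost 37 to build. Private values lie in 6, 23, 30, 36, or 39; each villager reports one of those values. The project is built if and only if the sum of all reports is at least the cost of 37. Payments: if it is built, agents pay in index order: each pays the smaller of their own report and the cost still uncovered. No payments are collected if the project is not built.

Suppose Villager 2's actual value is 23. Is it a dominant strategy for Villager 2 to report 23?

No

Consider the case where Villager 1 reports 6 and Villager 3 reports 30.
Truthful report 23: project built, pays 23, utility 23 - 23 = 0.
Report 6 instead: project built, pays 6, utility 23 - 6 = 17.
Since 17 > 0, reporting 6 is strictly better here, so truthful reporting is not dominant.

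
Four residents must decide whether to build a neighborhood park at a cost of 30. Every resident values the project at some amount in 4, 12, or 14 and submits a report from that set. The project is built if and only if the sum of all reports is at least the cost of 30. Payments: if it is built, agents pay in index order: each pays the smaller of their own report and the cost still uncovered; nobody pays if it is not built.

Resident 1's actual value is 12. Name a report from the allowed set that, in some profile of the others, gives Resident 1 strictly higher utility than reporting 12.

Suppose Resident 2 reports 4, Resident 3 reports 12 and Resident 4 reports 12.
Report 12: project built, pays 12, utility 12 - 12 = 0.
Report 4: project built, pays 4, utility 12 - 4 = 8.
So reporting 4 beats truth here (8 > 0).

4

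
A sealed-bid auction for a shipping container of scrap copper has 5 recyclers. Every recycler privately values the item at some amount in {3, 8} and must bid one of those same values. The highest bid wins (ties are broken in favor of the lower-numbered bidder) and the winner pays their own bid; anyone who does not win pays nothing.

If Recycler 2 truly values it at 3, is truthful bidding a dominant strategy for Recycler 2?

Check each profile of the others' bids and compare truth against every alternative bid.
Others bid (3, 3, 3, 3): truth gives 0, best alternative gives -5.
Others bid (3, 3, 3, 8): truth gives 0, best alternative gives -5.
Others bid (3, 3, 8, 3): truth gives 0, best alternative gives -5.
Others bid (3, 3, 8, 8): truth gives 0, best alternative gives -5.
Others bid (3, 8, 3, 3): truth gives 0, best alternative gives -5.
Others bid (3, 8, 3, 8): truth gives 0, best alternative gives -5.
(Remaining 10 profiles checked similarly; truth is weakly best in each.)
In every case the truthful bid is at least as good as any alternative, so it is a dominant strategy.

Yes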